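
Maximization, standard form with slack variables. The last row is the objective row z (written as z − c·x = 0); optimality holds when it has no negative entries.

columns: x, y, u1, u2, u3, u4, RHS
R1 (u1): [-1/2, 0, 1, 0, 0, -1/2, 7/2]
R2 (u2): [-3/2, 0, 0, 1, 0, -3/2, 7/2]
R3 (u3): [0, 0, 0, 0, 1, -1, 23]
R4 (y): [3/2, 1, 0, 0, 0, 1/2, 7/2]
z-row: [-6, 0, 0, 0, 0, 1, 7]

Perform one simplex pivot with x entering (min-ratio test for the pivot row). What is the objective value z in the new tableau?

Ratio test on column x — row 1: entry -1/2 ≤ 0; row 2: entry -3/2 ≤ 0; row 3: entry 0 ≤ 0; row 4: (7/2)/(3/2) = 7/3. Minimum is 7/3 at row 4 (y leaves); pivot element 3/2.
Pivot on row 4; the z-row RHS becomes 7 − (-6)·(7/3) = 21.

21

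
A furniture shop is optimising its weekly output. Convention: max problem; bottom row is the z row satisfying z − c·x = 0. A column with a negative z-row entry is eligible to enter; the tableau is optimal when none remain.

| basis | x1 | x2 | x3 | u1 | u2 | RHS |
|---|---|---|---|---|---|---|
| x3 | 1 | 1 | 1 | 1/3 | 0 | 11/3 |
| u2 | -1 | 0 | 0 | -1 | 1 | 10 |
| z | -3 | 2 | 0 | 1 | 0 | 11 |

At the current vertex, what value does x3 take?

x3 is basic (row 1); its value is the RHS of that row, 11/3.

11/3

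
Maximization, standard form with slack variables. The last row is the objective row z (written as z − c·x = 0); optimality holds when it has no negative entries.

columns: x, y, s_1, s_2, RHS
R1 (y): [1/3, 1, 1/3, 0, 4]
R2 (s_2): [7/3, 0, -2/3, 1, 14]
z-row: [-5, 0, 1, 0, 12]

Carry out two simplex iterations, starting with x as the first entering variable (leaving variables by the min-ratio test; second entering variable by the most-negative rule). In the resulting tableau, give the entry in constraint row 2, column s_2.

1/3

Ratio test on column x — row 1: 4/(1/3) = 12; row 2: 14/(7/3) = 6. Minimum is 6 at row 2 (s_2 leaves); pivot element 7/3.
Divide row 2 by 7/3; eliminate column x from the other rows.
Second iteration: most negative z-row entry is -3/7 in column s_1, so s_1 enters.
Ratio test on column s_1 — row 1: 2/(3/7) = 14/3; row 2: entry -2/7 ≤ 0. Minimum is 14/3 at row 1 (y leaves); pivot element 3/7.
Divide row 1 by 3/7; eliminate column s_1 from the other rows.
After both pivots, the entry at constraint row 2, column s_2 is 1/3.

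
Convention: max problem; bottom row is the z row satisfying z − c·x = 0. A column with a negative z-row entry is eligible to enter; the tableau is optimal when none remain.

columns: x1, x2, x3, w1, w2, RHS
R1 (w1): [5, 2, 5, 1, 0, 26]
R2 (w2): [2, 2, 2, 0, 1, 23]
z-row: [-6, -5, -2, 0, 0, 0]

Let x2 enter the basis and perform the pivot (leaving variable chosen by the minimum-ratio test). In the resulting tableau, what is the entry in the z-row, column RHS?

Ratio test on column x2 — row 1: 26/2 = 13; row 2: 23/2 = 23/2. Minimum is 23/2 at row 2 (w2 leaves); pivot element 2.
Divide row 2 by 2; eliminate column x2 from the other rows.
z-row update in column RHS: 0 − (-5)·(23/2) = 115/2.

115/2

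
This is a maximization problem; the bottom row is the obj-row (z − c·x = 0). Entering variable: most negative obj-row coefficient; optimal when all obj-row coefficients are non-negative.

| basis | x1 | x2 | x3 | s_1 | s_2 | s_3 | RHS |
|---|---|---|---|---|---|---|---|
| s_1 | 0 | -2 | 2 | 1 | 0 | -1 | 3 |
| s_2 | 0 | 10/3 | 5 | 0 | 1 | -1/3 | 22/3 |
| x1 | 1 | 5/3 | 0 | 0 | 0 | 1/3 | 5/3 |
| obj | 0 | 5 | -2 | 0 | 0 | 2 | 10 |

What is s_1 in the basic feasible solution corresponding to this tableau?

3

s_1 is basic (row 1); its value is the RHS of that row, 3.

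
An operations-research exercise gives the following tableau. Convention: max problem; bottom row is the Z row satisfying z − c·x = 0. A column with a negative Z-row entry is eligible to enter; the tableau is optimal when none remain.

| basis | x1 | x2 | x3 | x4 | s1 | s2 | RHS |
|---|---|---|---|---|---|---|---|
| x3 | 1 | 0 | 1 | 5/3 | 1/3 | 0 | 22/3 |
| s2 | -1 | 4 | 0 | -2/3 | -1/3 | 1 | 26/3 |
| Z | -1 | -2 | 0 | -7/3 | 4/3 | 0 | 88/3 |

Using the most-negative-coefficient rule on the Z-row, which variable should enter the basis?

Negative Z-row entries: x1: -1, x2: -2, x4: -7/3.
The most negative is -7/3 in column x4, so x4 enters.

x4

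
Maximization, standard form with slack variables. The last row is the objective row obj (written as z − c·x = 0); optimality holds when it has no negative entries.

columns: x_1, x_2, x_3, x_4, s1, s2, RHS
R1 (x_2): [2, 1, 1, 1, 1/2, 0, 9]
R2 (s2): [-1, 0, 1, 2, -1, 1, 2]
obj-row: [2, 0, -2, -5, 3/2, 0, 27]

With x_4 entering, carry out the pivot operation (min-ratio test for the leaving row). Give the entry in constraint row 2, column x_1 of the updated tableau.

Ratio test on column x_4 — row 1: 9/1 = 9; row 2: 2/2 = 1. Minimum is 1 at row 2 (s2 leaves); pivot element 2.
Divide row 2 by 2; eliminate column x_4 from the other rows.
In the new row 2, the x_1 entry is the old entry divided by the pivot: (-1)/2 = -1/2.

-1/2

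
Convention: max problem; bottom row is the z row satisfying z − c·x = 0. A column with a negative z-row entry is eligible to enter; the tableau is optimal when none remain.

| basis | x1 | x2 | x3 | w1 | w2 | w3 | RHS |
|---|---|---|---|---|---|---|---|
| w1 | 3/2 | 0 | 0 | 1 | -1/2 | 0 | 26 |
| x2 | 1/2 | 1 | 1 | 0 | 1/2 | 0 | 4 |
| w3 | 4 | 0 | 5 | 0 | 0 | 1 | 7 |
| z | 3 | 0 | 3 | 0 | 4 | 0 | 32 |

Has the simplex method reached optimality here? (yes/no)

Every z-row coefficient is ≥ 0, so the tableau is optimal.

yes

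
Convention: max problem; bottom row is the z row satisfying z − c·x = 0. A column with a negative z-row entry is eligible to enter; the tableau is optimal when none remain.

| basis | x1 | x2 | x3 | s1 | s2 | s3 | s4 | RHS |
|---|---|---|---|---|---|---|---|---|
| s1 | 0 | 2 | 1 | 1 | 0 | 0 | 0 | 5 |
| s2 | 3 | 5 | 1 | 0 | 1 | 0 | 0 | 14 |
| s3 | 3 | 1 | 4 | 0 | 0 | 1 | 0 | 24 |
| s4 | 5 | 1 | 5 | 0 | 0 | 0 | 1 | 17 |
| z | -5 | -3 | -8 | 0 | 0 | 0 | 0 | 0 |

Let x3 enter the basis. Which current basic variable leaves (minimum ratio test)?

Column x3 entries and ratios — s1: 5/1 = 5; s2: 14/1 = 14; s3: 24/4 = 6; s4: 17/5 = 17/5.
Smallest ratio is 17/5 in the row of s4, so s4 leaves.

s4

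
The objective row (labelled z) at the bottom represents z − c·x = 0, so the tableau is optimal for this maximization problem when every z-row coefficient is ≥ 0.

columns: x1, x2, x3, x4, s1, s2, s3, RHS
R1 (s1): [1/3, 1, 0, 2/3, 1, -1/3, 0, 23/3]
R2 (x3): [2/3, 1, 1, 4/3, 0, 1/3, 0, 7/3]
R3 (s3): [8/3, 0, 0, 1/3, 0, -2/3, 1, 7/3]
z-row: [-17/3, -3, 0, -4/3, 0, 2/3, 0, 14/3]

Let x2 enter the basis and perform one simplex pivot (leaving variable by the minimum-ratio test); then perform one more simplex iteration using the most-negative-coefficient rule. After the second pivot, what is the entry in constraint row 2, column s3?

Ratio test on column x2 — row 1: (23/3)/1 = 23/3; row 2: (7/3)/1 = 7/3; row 3: entry 0 ≤ 0. Minimum is 7/3 at row 2 (x3 leaves); pivot element 1.
Divide row 2 by 1; eliminate column x2 from the other rows.
Second iteration: most negative z-row entry is -11/3 in column x1, so x1 enters.
Ratio test on column x1 — row 1: entry -1/3 ≤ 0; row 2: (7/3)/(2/3) = 7/2; row 3: (7/3)/(8/3) = 7/8. Minimum is 7/8 at row 3 (s3 leaves); pivot element 8/3.
Divide row 3 by 8/3; eliminate column x1 from the other rows.
After both pivots, the entry at constraint row 2, column s3 is -1/4.

-1/4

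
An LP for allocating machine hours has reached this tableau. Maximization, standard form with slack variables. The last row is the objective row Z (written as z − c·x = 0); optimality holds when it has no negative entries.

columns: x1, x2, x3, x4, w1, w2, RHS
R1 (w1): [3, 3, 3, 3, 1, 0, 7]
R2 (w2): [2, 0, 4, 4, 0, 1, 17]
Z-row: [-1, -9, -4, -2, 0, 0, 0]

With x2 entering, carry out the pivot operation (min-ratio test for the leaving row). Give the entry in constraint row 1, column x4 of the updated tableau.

Ratio test on column x2 — row 1: 7/3 = 7/3; row 2: entry 0 ≤ 0. Minimum is 7/3 at row 1 (w1 leaves); pivot element 3.
Divide row 1 by 3; eliminate column x2 from the other rows.
In the new row 1, the x4 entry is the old entry divided by the pivot: 3/3 = 1.

1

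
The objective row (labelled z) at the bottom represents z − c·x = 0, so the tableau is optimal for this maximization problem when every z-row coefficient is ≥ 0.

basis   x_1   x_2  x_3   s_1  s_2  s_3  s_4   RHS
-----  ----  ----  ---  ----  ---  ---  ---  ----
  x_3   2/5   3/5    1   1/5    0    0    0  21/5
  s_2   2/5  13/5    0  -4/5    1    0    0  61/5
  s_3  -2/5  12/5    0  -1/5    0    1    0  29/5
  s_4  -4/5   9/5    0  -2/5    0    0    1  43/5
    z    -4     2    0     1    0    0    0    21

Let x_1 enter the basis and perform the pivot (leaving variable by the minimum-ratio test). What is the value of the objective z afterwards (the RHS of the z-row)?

63

Ratio test on column x_1 — row 1: (21/5)/(2/5) = 21/2; row 2: (61/5)/(2/5) = 61/2; row 3: entry -2/5 ≤ 0; row 4: entry -4/5 ≤ 0. Minimum is 21/2 at row 1 (x_3 leaves); pivot element 2/5.
Pivot on row 1; the z-row RHS becomes 21 − (-4)·(21/2) = 63.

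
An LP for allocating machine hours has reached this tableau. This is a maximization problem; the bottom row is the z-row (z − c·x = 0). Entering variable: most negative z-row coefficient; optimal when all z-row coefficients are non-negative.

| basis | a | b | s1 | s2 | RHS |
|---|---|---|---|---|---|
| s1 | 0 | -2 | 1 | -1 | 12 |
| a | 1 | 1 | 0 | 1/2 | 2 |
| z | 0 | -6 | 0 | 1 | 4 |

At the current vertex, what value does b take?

0

b is not in the basis, so in the current basic feasible solution b = 0.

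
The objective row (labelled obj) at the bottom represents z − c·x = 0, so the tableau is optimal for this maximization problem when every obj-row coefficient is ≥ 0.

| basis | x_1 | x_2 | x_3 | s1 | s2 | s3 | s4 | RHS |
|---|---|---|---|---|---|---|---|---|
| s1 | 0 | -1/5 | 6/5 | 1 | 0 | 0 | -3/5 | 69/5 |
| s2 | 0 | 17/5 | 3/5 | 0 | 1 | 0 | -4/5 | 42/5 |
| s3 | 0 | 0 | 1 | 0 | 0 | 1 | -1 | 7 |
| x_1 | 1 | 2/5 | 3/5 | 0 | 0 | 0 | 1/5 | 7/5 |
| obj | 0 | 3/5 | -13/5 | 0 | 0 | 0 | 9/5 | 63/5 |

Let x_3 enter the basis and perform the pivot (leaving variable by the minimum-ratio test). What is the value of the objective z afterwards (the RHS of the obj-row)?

Ratio test on column x_3 — row 1: (69/5)/(6/5) = 23/2; row 2: (42/5)/(3/5) = 14; row 3: 7/1 = 7; row 4: (7/5)/(3/5) = 7/3. Minimum is 7/3 at row 4 (x_1 leaves); pivot element 3/5.
Pivot on row 4; the obj-row RHS becomes 63/5 − (-13/5)·(7/3) = 56/3.

56/3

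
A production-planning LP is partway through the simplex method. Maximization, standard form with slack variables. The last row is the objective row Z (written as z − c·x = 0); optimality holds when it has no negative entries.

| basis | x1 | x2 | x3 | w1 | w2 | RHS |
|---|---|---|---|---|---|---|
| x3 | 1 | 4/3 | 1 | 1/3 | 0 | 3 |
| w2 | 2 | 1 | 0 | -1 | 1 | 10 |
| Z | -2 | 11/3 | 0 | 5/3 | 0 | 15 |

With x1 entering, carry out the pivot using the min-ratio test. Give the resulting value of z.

21

Ratio test on column x1 — row 1: 3/1 = 3; row 2: 10/2 = 5. Minimum is 3 at row 1 (x3 leaves); pivot element 1.
Pivot on row 1; the Z-row RHS becomes 15 − (-2)·3 = 21.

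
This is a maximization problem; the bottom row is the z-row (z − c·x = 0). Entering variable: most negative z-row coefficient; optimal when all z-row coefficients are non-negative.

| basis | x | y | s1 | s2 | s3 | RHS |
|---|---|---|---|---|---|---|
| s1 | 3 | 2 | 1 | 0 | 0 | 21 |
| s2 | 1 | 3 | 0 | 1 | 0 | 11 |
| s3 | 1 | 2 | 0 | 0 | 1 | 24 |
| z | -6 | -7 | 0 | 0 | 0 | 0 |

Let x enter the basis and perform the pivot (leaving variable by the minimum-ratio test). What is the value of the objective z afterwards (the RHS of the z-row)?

Ratio test on column x — row 1: 21/3 = 7; row 2: 11/1 = 11; row 3: 24/1 = 24. Minimum is 7 at row 1 (s1 leaves); pivot element 3.
Pivot on row 1; the z-row RHS becomes 0 − (-6)·7 = 42.

42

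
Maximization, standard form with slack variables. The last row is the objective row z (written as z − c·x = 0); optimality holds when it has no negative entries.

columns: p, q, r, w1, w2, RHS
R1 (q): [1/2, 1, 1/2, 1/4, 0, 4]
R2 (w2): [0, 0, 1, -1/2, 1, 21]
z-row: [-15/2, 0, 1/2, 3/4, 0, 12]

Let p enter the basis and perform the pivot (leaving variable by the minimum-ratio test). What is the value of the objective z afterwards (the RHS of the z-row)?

Ratio test on column p — row 1: 4/(1/2) = 8; row 2: entry 0 ≤ 0. Minimum is 8 at row 1 (q leaves); pivot element 1/2.
Pivot on row 1; the z-row RHS becomes 12 − (-15/2)·8 = 72.

72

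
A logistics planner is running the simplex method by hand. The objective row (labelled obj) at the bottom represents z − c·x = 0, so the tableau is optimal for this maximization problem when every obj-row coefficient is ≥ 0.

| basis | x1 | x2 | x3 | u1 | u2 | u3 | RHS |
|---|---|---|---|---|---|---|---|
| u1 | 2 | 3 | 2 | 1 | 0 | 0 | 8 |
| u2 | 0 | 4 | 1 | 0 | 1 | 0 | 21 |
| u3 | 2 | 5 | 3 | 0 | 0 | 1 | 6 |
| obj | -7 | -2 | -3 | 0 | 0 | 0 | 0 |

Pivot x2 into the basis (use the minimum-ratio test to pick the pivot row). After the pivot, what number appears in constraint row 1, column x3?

1/5

Ratio test on column x2 — row 1: 8/3 = 8/3; row 2: 21/4 = 21/4; row 3: 6/5 = 6/5. Minimum is 6/5 at row 3 (u3 leaves); pivot element 5.
Divide row 3 by 5; eliminate column x2 from the other rows.
Row 1 update in column x3: 2 − 3·(3/5) = 1/5.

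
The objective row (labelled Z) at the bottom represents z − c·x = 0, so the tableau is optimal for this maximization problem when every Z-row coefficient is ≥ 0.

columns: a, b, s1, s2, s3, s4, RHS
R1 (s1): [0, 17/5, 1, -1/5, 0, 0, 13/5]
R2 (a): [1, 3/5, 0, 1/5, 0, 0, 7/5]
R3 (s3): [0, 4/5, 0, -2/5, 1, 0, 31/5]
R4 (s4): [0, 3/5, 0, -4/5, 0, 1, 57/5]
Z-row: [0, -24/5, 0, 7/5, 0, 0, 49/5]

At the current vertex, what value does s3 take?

31/5

s3 is basic (row 3); its value is the RHS of that row, 31/5.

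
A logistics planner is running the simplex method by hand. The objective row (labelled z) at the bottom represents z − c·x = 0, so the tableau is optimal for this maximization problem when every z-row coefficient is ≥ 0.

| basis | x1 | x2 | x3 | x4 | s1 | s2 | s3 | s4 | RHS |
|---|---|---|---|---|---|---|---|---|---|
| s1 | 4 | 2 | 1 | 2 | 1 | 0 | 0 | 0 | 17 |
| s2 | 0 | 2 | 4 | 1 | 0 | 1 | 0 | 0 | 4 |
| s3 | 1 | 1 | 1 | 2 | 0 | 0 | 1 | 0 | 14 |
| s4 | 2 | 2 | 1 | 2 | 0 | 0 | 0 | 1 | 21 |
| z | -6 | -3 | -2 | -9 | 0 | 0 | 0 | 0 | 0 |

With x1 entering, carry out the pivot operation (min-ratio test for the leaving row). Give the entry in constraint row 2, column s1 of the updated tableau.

Ratio test on column x1 — row 1: 17/4 = 17/4; row 2: entry 0 ≤ 0; row 3: 14/1 = 14; row 4: 21/2 = 21/2. Minimum is 17/4 at row 1 (s1 leaves); pivot element 4.
Divide row 1 by 4; eliminate column x1 from the other rows.
Row 2 update in column s1: 0 − 0·(1/4) = 0.

0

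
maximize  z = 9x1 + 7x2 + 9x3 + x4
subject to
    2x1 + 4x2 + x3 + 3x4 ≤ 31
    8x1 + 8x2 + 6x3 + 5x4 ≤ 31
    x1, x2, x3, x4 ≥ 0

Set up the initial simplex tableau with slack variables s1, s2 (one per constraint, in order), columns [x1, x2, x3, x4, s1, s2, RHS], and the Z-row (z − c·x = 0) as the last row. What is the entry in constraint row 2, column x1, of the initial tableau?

Constraint 2 has coefficient 8 on x1.

8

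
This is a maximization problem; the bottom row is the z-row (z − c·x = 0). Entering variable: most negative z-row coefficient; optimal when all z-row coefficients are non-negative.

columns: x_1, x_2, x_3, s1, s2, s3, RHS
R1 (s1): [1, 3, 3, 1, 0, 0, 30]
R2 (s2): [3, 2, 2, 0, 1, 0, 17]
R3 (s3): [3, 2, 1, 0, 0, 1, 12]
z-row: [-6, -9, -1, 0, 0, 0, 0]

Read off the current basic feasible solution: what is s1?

s1 is basic (row 1); its value is the RHS of that row, 30.

30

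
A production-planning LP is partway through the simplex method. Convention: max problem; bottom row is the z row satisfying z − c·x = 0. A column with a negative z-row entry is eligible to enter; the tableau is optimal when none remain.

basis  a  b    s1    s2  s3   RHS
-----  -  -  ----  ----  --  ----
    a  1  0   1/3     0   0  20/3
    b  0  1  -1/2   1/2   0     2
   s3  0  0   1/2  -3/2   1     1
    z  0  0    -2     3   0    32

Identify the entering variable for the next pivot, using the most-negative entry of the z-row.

s1

Negative z-row entries: s1: -2.
The most negative is -2 in column s1, so s1 enters.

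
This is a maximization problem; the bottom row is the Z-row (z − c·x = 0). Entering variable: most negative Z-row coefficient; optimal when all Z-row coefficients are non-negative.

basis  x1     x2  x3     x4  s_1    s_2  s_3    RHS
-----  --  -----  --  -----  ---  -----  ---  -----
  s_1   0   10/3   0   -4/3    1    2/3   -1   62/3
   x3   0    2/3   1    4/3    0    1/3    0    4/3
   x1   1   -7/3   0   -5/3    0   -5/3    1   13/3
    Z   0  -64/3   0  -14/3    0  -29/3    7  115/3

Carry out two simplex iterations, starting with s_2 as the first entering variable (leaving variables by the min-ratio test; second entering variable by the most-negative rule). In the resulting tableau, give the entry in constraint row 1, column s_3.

Ratio test on column s_2 — row 1: (62/3)/(2/3) = 31; row 2: (4/3)/(1/3) = 4; row 3: entry -5/3 ≤ 0. Minimum is 4 at row 2 (x3 leaves); pivot element 1/3.
Divide row 2 by 1/3; eliminate column s_2 from the other rows.
Second iteration: most negative Z-row entry is -2 in column x2, so x2 enters.
Ratio test on column x2 — row 1: 18/2 = 9; row 2: 4/2 = 2; row 3: 11/1 = 11. Minimum is 2 at row 2 (s_2 leaves); pivot element 2.
Divide row 2 by 2; eliminate column x2 from the other rows.
After both pivots, the entry at constraint row 1, column s_3 is -1.

-1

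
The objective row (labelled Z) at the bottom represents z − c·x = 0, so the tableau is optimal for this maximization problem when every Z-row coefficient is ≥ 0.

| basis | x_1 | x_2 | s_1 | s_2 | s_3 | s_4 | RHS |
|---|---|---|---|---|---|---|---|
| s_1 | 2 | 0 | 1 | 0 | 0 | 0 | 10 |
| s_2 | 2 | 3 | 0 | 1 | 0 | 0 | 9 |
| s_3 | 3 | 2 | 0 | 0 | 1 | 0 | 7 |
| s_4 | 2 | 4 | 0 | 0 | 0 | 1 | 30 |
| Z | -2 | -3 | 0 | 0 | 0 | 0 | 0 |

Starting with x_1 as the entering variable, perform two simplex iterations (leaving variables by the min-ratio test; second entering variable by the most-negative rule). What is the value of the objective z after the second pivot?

Ratio test on column x_1 — row 1: 10/2 = 5; row 2: 9/2 = 9/2; row 3: 7/3 = 7/3; row 4: 30/2 = 15. Minimum is 7/3 at row 3 (s_3 leaves); pivot element 3.
Pivot on row 3; the Z-row RHS becomes 0 − (-2)·(7/3) = 14/3.
Next entering variable (most negative Z-row entry -5/3): x_2.
Ratio test on column x_2 — row 1: entry -4/3 ≤ 0; row 2: (13/3)/(5/3) = 13/5; row 3: (7/3)/(2/3) = 7/2; row 4: (76/3)/(8/3) = 19/2. Minimum is 13/5 at row 2 (s_2 leaves); pivot element 5/3.
After the second pivot the Z-row RHS is 14/3 − (-5/3)·(13/5) = 9.

9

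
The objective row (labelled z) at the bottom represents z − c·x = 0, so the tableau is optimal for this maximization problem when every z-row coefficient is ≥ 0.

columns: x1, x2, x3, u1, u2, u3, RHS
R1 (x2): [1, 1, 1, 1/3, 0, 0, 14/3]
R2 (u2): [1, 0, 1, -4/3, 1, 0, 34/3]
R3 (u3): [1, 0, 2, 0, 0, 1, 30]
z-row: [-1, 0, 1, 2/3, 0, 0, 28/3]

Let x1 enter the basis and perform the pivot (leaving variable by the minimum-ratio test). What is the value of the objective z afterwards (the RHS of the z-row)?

14

Ratio test on column x1 — row 1: (14/3)/1 = 14/3; row 2: (34/3)/1 = 34/3; row 3: 30/1 = 30. Minimum is 14/3 at row 1 (x2 leaves); pivot element 1.
Pivot on row 1; the z-row RHS becomes 28/3 − (-1)·(14/3) = 14.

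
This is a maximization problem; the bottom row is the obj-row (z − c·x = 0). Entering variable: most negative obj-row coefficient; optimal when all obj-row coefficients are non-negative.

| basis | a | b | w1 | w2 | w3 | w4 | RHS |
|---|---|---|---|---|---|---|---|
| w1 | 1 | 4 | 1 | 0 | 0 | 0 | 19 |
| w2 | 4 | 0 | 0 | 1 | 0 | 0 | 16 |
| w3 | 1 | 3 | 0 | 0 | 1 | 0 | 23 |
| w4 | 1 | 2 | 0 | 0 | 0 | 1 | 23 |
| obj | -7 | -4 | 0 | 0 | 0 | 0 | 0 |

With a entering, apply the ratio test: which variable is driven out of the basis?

Column a entries and ratios — w1: 19/1 = 19; w2: 16/4 = 4; w3: 23/1 = 23; w4: 23/1 = 23.
Smallest ratio is 4 in the row of w2, so w2 leaves.

w2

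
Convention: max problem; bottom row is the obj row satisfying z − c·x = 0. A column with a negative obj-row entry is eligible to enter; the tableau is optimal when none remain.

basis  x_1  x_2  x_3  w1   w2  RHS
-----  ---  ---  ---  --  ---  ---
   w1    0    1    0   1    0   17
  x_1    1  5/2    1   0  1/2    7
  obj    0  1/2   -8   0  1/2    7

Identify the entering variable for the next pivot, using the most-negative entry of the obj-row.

x_3

Negative obj-row entries: x_3: -8.
The most negative is -8 in column x_3, so x_3 enters.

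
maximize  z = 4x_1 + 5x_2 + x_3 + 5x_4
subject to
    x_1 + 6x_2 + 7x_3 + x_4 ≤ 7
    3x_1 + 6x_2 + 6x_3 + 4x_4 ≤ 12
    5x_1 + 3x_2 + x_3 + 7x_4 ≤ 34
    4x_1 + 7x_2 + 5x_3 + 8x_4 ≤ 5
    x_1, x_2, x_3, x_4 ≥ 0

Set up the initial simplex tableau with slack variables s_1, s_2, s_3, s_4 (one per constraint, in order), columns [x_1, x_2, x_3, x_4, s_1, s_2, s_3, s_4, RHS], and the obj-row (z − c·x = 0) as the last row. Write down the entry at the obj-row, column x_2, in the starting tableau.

-5

The obj-row carries the negated objective coefficients: the x_2 entry is -5.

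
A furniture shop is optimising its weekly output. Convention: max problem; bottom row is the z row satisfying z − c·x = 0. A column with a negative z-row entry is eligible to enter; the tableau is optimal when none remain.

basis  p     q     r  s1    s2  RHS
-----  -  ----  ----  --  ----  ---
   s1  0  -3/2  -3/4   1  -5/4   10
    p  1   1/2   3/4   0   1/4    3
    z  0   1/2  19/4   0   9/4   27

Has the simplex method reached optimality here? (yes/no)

yes

Every z-row coefficient is ≥ 0, so the tableau is optimal.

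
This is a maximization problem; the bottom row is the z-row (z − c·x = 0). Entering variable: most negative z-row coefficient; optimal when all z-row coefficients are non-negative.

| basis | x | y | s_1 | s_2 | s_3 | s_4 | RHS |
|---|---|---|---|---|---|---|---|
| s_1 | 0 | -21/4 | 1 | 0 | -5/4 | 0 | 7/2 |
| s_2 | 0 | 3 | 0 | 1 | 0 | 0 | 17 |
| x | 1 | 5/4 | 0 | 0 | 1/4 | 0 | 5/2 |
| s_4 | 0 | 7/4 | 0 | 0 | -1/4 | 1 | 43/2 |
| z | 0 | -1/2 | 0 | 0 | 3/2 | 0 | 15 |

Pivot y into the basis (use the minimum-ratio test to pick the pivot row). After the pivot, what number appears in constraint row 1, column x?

21/5

Ratio test on column y — row 1: entry -21/4 ≤ 0; row 2: 17/3 = 17/3; row 3: (5/2)/(5/4) = 2; row 4: (43/2)/(7/4) = 86/7. Minimum is 2 at row 3 (x leaves); pivot element 5/4.
Divide row 3 by 5/4; eliminate column y from the other rows.
Row 1 update in column x: 0 − (-21/4)·(4/5) = 21/5.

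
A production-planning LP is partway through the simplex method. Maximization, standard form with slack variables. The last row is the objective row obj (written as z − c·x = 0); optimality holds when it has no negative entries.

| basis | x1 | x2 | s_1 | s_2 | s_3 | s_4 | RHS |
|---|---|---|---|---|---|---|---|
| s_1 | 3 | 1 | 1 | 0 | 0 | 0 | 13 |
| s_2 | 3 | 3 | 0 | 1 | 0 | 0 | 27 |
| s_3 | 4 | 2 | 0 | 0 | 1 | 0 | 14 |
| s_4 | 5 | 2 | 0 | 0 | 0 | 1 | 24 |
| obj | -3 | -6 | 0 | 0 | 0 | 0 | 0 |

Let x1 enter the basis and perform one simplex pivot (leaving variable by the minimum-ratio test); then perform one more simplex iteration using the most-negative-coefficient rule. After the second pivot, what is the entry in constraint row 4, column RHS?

10

Ratio test on column x1 — row 1: 13/3 = 13/3; row 2: 27/3 = 9; row 3: 14/4 = 7/2; row 4: 24/5 = 24/5. Minimum is 7/2 at row 3 (s_3 leaves); pivot element 4.
Divide row 3 by 4; eliminate column x1 from the other rows.
Second iteration: most negative obj-row entry is -9/2 in column x2, so x2 enters.
Ratio test on column x2 — row 1: entry -1/2 ≤ 0; row 2: (33/2)/(3/2) = 11; row 3: (7/2)/(1/2) = 7; row 4: entry -1/2 ≤ 0. Minimum is 7 at row 3 (x1 leaves); pivot element 1/2.
Divide row 3 by 1/2; eliminate column x2 from the other rows.
After both pivots, the entry at constraint row 4, column RHS is 10.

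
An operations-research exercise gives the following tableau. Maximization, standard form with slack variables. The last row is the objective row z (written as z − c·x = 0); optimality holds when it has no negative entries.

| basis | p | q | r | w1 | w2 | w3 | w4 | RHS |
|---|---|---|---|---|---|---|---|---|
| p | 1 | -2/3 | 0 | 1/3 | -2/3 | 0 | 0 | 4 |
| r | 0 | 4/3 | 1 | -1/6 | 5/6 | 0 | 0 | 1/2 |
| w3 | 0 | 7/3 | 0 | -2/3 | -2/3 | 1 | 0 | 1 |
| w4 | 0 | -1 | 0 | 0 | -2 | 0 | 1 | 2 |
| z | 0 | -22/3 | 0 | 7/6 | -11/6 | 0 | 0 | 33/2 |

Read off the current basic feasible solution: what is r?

1/2

r is basic (row 2); its value is the RHS of that row, 1/2.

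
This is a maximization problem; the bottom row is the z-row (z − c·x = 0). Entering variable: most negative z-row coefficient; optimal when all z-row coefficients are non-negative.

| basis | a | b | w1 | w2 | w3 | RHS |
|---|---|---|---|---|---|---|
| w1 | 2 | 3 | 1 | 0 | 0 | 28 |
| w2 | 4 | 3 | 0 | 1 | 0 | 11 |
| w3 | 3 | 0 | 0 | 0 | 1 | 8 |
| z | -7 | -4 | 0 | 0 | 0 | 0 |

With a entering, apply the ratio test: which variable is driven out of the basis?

Column a entries and ratios — w1: 28/2 = 14; w2: 11/4 = 11/4; w3: 8/3 = 8/3.
Smallest ratio is 8/3 in the row of w3, so w3 leaves.

w3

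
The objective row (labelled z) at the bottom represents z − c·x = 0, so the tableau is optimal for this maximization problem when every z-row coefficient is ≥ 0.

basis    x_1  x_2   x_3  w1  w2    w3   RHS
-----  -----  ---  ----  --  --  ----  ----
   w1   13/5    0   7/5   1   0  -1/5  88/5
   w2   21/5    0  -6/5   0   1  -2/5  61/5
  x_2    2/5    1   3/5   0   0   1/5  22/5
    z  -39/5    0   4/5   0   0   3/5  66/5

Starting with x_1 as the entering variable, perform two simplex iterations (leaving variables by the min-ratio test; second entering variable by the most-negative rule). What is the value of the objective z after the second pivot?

127/3

Ratio test on column x_1 — row 1: (88/5)/(13/5) = 88/13; row 2: (61/5)/(21/5) = 61/21; row 3: (22/5)/(2/5) = 11. Minimum is 61/21 at row 2 (w2 leaves); pivot element 21/5.
Pivot on row 2; the z-row RHS becomes 66/5 − (-39/5)·(61/21) = 251/7.
Next entering variable (most negative z-row entry -10/7): x_3.
Ratio test on column x_3 — row 1: (211/21)/(15/7) = 211/45; row 2: entry -2/7 ≤ 0; row 3: (68/21)/(5/7) = 68/15. Minimum is 68/15 at row 3 (x_2 leaves); pivot element 5/7.
After the second pivot the z-row RHS is 251/7 − (-10/7)·(68/15) = 127/3.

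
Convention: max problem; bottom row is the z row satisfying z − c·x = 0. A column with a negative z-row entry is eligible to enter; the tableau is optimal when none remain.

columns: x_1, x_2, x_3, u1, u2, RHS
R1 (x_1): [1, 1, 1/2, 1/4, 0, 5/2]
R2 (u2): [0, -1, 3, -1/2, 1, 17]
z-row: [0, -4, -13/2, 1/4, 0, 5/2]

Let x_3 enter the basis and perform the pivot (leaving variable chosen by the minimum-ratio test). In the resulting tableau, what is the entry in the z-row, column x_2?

9

Ratio test on column x_3 — row 1: (5/2)/(1/2) = 5; row 2: 17/3 = 17/3. Minimum is 5 at row 1 (x_1 leaves); pivot element 1/2.
Divide row 1 by 1/2; eliminate column x_3 from the other rows.
z-row update in column x_2: -4 − (-13/2)·2 = 9.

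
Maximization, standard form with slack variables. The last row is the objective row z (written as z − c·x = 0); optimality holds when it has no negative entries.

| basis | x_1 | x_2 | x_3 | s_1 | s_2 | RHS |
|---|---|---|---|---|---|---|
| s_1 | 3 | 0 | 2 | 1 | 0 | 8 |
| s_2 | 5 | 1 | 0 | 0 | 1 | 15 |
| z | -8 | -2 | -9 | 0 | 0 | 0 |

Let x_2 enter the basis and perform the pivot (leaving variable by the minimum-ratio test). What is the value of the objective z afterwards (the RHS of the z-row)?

30

Ratio test on column x_2 — row 1: entry 0 ≤ 0; row 2: 15/1 = 15. Minimum is 15 at row 2 (s_2 leaves); pivot element 1.
Pivot on row 2; the z-row RHS becomes 0 − (-2)·15 = 30.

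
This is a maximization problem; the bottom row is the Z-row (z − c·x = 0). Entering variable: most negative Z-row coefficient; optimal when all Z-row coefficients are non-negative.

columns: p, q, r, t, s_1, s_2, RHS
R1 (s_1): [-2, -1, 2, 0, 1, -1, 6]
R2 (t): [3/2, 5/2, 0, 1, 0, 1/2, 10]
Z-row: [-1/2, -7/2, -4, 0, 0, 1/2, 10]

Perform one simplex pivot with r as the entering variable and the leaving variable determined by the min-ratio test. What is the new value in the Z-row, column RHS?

22

Ratio test on column r — row 1: 6/2 = 3; row 2: entry 0 ≤ 0. Minimum is 3 at row 1 (s_1 leaves); pivot element 2.
Divide row 1 by 2; eliminate column r from the other rows.
Z-row update in column RHS: 10 − (-4)·3 = 22.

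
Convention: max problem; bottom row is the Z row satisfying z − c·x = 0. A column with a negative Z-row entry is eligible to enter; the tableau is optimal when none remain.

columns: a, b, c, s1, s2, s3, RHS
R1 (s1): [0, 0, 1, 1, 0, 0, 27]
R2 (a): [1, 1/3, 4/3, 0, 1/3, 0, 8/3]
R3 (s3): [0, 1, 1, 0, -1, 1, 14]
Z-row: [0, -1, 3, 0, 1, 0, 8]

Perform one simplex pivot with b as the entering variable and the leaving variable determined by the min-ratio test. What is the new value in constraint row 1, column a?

0

Ratio test on column b — row 1: entry 0 ≤ 0; row 2: (8/3)/(1/3) = 8; row 3: 14/1 = 14. Minimum is 8 at row 2 (a leaves); pivot element 1/3.
Divide row 2 by 1/3; eliminate column b from the other rows.
Row 1 update in column a: 0 − 0·3 = 0.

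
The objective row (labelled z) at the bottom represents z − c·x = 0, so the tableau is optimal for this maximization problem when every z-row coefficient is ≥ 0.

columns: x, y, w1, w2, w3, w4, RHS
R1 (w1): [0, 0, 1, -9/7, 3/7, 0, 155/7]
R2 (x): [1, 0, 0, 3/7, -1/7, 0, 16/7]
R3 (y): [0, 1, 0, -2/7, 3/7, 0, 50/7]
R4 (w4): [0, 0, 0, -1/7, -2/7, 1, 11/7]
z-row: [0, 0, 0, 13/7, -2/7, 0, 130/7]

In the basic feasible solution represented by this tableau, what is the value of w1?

w1 is basic (row 1); its value is the RHS of that row, 155/7.

155/7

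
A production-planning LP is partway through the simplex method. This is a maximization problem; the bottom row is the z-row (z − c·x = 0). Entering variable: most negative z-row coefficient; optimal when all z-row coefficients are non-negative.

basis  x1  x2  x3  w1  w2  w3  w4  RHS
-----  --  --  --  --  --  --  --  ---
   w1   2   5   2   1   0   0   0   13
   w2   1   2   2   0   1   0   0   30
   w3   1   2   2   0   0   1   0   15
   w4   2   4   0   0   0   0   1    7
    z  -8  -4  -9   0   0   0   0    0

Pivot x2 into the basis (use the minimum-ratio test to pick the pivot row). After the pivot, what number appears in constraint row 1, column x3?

2

Ratio test on column x2 — row 1: 13/5 = 13/5; row 2: 30/2 = 15; row 3: 15/2 = 15/2; row 4: 7/4 = 7/4. Minimum is 7/4 at row 4 (w4 leaves); pivot element 4.
Divide row 4 by 4; eliminate column x2 from the other rows.
Row 1 update in column x3: 2 − 5·0 = 2.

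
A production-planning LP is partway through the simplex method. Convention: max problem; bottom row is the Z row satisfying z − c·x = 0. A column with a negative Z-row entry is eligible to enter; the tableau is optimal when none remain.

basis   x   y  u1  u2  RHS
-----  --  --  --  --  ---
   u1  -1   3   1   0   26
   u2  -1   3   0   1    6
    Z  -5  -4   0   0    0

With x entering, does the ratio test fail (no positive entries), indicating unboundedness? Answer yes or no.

Every constraint-row entry in column x is ≤ 0, so increasing x is unbounded.

yes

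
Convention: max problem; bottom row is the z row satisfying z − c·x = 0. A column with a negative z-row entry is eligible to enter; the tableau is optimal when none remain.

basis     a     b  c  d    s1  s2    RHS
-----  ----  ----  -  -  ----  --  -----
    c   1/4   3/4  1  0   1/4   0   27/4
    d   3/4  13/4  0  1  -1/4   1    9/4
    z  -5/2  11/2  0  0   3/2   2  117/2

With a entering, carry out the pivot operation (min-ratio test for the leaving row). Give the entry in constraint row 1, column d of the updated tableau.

-1/3

Ratio test on column a — row 1: (27/4)/(1/4) = 27; row 2: (9/4)/(3/4) = 3. Minimum is 3 at row 2 (d leaves); pivot element 3/4.
Divide row 2 by 3/4; eliminate column a from the other rows.
Row 1 update in column d: 0 − (1/4)·(4/3) = -1/3.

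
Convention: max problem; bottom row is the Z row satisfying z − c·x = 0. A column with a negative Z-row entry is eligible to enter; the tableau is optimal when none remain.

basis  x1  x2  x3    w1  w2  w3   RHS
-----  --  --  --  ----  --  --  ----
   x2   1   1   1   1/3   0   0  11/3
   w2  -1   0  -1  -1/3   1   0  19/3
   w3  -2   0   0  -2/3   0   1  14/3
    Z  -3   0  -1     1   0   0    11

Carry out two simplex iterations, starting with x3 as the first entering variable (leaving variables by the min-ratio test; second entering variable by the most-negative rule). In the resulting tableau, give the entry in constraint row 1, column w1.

Ratio test on column x3 — row 1: (11/3)/1 = 11/3; row 2: entry -1 ≤ 0; row 3: entry 0 ≤ 0. Minimum is 11/3 at row 1 (x2 leaves); pivot element 1.
Divide row 1 by 1; eliminate column x3 from the other rows.
Second iteration: most negative Z-row entry is -2 in column x1, so x1 enters.
Ratio test on column x1 — row 1: (11/3)/1 = 11/3; row 2: entry 0 ≤ 0; row 3: entry -2 ≤ 0. Minimum is 11/3 at row 1 (x3 leaves); pivot element 1.
Divide row 1 by 1; eliminate column x1 from the other rows.
After both pivots, the entry at constraint row 1, column w1 is 1/3.

1/3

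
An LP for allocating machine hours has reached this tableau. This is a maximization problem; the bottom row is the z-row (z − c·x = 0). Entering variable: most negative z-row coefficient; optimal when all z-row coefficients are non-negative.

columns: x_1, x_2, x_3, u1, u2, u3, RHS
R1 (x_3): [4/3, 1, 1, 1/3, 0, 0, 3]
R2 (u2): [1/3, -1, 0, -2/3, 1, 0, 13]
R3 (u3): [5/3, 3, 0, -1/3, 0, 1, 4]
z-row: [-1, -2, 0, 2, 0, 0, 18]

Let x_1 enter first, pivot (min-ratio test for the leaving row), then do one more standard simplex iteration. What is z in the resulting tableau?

143/7

Ratio test on column x_1 — row 1: 3/(4/3) = 9/4; row 2: 13/(1/3) = 39; row 3: 4/(5/3) = 12/5. Minimum is 9/4 at row 1 (x_3 leaves); pivot element 4/3.
Pivot on row 1; the z-row RHS becomes 18 − (-1)·(9/4) = 81/4.
Next entering variable (most negative z-row entry -5/4): x_2.
Ratio test on column x_2 — row 1: (9/4)/(3/4) = 3; row 2: entry -5/4 ≤ 0; row 3: (1/4)/(7/4) = 1/7. Minimum is 1/7 at row 3 (u3 leaves); pivot element 7/4.
After the second pivot the z-row RHS is 81/4 − (-5/4)·(1/7) = 143/7.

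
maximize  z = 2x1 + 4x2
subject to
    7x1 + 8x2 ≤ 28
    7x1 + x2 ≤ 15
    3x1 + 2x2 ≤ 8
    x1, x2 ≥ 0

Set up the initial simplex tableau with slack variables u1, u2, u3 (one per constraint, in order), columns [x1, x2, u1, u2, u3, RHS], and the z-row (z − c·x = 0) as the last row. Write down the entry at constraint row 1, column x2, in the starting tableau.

Constraint 1 has coefficient 8 on x2.

8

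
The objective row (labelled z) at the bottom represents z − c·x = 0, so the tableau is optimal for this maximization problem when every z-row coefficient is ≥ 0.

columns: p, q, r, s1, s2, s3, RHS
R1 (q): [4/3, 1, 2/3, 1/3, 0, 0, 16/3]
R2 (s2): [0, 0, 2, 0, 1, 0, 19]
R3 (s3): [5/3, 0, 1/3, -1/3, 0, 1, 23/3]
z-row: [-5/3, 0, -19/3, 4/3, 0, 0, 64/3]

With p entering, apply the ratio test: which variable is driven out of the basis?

q

Column p entries and ratios — q: (16/3)/(4/3) = 4; s2: 0 ≤ 0, skip; s3: (23/3)/(5/3) = 23/5.
Smallest ratio is 4 in the row of q, so q leaves.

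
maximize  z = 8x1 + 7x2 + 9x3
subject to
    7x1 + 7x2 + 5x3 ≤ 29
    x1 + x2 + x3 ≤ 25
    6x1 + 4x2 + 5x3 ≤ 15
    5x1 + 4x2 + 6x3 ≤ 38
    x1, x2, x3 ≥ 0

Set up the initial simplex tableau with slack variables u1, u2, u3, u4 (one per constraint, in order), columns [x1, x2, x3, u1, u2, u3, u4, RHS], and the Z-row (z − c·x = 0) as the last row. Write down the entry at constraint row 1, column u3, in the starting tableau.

0

Slack u3 belongs to constraint 3; its column is the unit vector e_3, so the entry in row 1 is 0.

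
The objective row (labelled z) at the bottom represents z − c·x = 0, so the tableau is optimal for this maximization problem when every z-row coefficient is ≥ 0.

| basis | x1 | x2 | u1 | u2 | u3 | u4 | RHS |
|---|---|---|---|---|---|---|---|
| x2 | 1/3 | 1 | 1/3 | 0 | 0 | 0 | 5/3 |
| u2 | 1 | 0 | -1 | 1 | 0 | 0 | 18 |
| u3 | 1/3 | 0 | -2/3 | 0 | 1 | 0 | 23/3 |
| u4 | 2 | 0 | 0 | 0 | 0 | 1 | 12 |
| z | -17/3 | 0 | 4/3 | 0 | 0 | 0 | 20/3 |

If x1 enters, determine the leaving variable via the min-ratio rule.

Column x1 entries and ratios — x2: (5/3)/(1/3) = 5; u2: 18/1 = 18; u3: (23/3)/(1/3) = 23; u4: 12/2 = 6.
Smallest ratio is 5 in the row of x2, so x2 leaves.

x2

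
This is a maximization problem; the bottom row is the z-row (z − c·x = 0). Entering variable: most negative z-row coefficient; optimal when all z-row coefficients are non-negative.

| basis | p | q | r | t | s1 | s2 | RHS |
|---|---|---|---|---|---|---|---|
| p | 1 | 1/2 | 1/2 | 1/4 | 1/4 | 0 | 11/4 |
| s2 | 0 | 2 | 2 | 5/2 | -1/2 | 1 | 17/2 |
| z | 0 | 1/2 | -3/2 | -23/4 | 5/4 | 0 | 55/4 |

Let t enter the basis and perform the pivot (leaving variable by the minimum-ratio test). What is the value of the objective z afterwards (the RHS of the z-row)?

333/10

Ratio test on column t — row 1: (11/4)/(1/4) = 11; row 2: (17/2)/(5/2) = 17/5. Minimum is 17/5 at row 2 (s2 leaves); pivot element 5/2.
Pivot on row 2; the z-row RHS becomes 55/4 − (-23/4)·(17/5) = 333/10.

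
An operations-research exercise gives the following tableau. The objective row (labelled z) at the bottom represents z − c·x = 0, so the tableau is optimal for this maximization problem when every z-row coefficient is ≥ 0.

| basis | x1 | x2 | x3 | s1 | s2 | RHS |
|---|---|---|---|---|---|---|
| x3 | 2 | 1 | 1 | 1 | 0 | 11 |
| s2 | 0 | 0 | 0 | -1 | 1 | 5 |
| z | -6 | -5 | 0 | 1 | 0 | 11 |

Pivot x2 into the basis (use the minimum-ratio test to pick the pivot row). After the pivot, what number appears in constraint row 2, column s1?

Ratio test on column x2 — row 1: 11/1 = 11; row 2: entry 0 ≤ 0. Minimum is 11 at row 1 (x3 leaves); pivot element 1.
Divide row 1 by 1; eliminate column x2 from the other rows.
Row 2 update in column s1: -1 − 0·1 = -1.

-1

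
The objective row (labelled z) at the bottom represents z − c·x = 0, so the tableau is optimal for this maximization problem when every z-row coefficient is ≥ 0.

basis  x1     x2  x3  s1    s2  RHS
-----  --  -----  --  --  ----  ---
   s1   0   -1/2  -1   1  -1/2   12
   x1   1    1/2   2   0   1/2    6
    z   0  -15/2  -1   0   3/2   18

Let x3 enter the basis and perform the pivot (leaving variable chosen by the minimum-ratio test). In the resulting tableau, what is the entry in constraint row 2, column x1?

Ratio test on column x3 — row 1: entry -1 ≤ 0; row 2: 6/2 = 3. Minimum is 3 at row 2 (x1 leaves); pivot element 2.
Divide row 2 by 2; eliminate column x3 from the other rows.
In the new row 2, the x1 entry is the old entry divided by the pivot: 1/2 = 1/2.

1/2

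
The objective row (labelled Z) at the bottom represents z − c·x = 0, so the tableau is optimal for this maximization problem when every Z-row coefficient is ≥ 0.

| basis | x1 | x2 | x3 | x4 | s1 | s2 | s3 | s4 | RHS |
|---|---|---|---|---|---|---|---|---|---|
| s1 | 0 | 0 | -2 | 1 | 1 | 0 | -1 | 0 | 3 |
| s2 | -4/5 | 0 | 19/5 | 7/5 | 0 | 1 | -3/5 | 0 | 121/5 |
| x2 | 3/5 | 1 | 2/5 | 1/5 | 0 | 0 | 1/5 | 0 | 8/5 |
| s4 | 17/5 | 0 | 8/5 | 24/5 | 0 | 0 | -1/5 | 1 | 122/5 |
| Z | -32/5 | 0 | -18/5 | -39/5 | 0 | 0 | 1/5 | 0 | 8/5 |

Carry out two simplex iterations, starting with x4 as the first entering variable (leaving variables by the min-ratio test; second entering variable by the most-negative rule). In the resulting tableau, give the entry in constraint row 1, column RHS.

67/14

Ratio test on column x4 — row 1: 3/1 = 3; row 2: (121/5)/(7/5) = 121/7; row 3: (8/5)/(1/5) = 8; row 4: (122/5)/(24/5) = 61/12. Minimum is 3 at row 1 (s1 leaves); pivot element 1.
Divide row 1 by 1; eliminate column x4 from the other rows.
Second iteration: most negative Z-row entry is -96/5 in column x3, so x3 enters.
Ratio test on column x3 — row 1: entry -2 ≤ 0; row 2: 20/(33/5) = 100/33; row 3: 1/(4/5) = 5/4; row 4: 10/(56/5) = 25/28. Minimum is 25/28 at row 4 (s4 leaves); pivot element 56/5.
Divide row 4 by 56/5; eliminate column x3 from the other rows.
After both pivots, the entry at constraint row 1, column RHS is 67/14.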